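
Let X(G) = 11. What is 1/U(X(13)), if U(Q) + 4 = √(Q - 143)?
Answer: -1/37 - I*√33/74 ≈ -0.027027 - 0.077629*I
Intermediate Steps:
U(Q) = -4 + √(-143 + Q) (U(Q) = -4 + √(Q - 143) = -4 + √(-143 + Q))
1/U(X(13)) = 1/(-4 + √(-143 + 11)) = 1/(-4 + √(-132)) = 1/(-4 + 2*I*√33)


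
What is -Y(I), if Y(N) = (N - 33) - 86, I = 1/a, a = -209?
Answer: 24872/209 ≈ 119.00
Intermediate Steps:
I = -1/209 (I = 1/(-209) = -1/209 ≈ -0.0047847)
Y(N) = -119 + N (Y(N) = (-33 + N) - 86 = -119 + N)
-Y(I) = -(-119 - 1/209) = -1*(-24872/209) = 24872/209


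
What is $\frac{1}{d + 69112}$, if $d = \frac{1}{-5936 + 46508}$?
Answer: $\frac{40572}{2804012065} \approx 1.4469 \cdot 10^{-5}$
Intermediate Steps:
$d = \frac{1}{40572} \approx 2.4648 \cdot 10^{-5}$
$\frac{1}{d + 69112} = \frac{1}{\frac{1}{40572} + 69112} = \frac{1}{\frac{2804012065}{40572}} = \frac{40572}{2804012065}$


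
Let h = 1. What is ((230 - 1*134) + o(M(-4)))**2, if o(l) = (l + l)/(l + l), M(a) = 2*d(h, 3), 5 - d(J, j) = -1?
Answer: 9409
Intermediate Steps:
d(J, j) = 6 (d(J, j) = 5 - 1*(-1) = 5 + 1 = 6)
M(a) = 12 (M(a) = 2*6 = 12)
o(l) = 1 (o(l) = (2*l)/((2*l)) = (2*l)*(1/(2*l)) = 1)
((230 - 1*134) + o(M(-4)))**2 = ((230 - 1*134) + 1)**2 = ((230 - 134) + 1)**2 = (96 + 1)**2 = 97**2 = 9409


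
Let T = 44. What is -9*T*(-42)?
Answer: 16632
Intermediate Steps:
-9*T*(-42) = -9*44*(-42) = -396*(-42) = 16632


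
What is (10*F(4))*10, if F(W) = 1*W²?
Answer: 1600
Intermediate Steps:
F(W) = W²
(10*F(4))*10 = (10*4²)*10 = (10*16)*10 = 160*10 = 1600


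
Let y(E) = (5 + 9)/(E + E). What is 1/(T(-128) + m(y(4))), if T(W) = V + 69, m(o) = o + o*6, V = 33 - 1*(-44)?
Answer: 4/633 ≈ 0.0063191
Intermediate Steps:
V = 77 (V = 33 + 44 = 77)
y(E) = 7/E (y(E) = 14/((2*E)) = 14*(1/(2*E)) = 7/E)
m(o) = 7*o (m(o) = o + 6*o = 7*o)
T(W) = 146 (T(W) = 77 + 69 = 146)
1/(T(-128) + m(y(4))) = 1/(146 + 7*(7/4)) = 1/(146 + 49/4) = 1/(633/4) = 4/633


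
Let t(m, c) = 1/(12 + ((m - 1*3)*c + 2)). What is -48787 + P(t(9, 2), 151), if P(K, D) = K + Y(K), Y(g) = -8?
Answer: -1268669/26 ≈ -48795.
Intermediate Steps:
t(m, c) = 1/(14 + c*(-3 + m)) (t(m, c) = 1/(12 + ((m - 3)*c + 2)) = 1/(12 + ((-3 + m)*c + 2)) = 1/(12 + (c*(-3 + m) + 2)) = 1/(12 + (2 + c*(-3 + m))) = 1/(14 + c*(-3 + m)))
P(K, D) = -8 + K (P(K, D) = K - 8 = -8 + K)
-48787 + P(t(9, 2), 151) = -48787 + (-8 + 1/(14 - 3*2 + 2*9)) = -48787 + (-8 + 1/(14 - 6 + 18)) = -48787 + (-8 + 1/26) = -48787 - 207/26 = -1268669/26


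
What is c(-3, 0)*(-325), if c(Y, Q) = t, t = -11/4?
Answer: 3575/4 ≈ 893.75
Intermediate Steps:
t = -11/4 (t = -11*¼ = -11/4 ≈ -2.7500)
c(Y, Q) = -11/4
c(-3, 0)*(-325) = -11/4*(-325) = 3575/4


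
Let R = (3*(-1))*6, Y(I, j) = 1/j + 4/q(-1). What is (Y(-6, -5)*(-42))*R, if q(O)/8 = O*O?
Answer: 1134/5 ≈ 226.80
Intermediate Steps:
q(O) = 8*O**2 (q(O) = 8*(O*O) = 8*O**2)
Y(I, j) = 1/2 + 1/j (Y(I, j) = 1/j + 4/((8*(-1)**2)) = 1/j + 4/((8*1)) = 1/j + 4/8 = 1/j + 4*(1/8) = 1/j + 1/2 = 1/2 + 1/j)
R = -18 (R = -3*6 = -18)
(Y(-6, -5)*(-42))*R = (((1/2)*(2 - 5)/(-5))*(-42))*(-18) = (((1/2)*(-1/5)*(-3))*(-42))*(-18) = ((3/10)*(-42))*(-18) = -63/5*(-18) = 1134/5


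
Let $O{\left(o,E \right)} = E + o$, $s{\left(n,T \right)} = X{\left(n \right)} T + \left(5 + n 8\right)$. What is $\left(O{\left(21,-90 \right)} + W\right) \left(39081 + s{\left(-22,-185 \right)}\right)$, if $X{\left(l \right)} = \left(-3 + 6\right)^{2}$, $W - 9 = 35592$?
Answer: $1323389340$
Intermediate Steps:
$W = 35601$ ($W = 9 + 35592 = 35601$)
$X{\left(l \right)} = 9$ ($X{\left(l \right)} = 3^{2} = 9$)
$s{\left(n,T \right)} = 5 + 8 n + 9 T$ ($s{\left(n,T \right)} = 9 T + \left(5 + n 8\right) = 9 T + \left(5 + 8 n\right) = 5 + 8 n + 9 T$)
$\left(O{\left(21,-90 \right)} + W\right) \left(39081 + s{\left(-22,-185 \right)}\right) = \left(\left(-90 + 21\right) + 35601\right) \left(39081 + \left(5 + 8 \left(-22\right) + 9 \left(-185\right)\right)\right) = \left(-69 + 35601\right) \left(39081 - 1836\right) = 35532 \left(39081 - 1836\right) = 35532 \cdot 37245 = 1323389340$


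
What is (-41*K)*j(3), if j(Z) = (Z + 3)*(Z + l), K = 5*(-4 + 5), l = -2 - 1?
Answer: 0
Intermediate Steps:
l = -3
K = 5 (K = 5*1 = 5)
j(Z) = (-3 + Z)*(3 + Z) (j(Z) = (Z + 3)*(Z - 3) = (3 + Z)*(-3 + Z) = (-3 + Z)*(3 + Z))
(-41*K)*j(3) = (-41*5)*(-9 + 3**2) = -205*(-9 + 9) = -205*0 = 0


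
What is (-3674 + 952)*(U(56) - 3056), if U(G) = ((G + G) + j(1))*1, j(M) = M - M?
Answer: 8013568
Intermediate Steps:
j(M) = 0
U(G) = 2*G (U(G) = ((G + G) + 0)*1 = (2*G + 0)*1 = (2*G)*1 = 2*G)
(-3674 + 952)*(U(56) - 3056) = (-3674 + 952)*(2*56 - 3056) = -2722*(112 - 3056) = -2722*(-2944) = 8013568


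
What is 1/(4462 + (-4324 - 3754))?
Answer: -1/3616 ≈ -0.00027655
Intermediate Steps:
1/(4462 + (-4324 - 3754)) = 1/(4462 - 8078) = 1/(-3616) = -1/3616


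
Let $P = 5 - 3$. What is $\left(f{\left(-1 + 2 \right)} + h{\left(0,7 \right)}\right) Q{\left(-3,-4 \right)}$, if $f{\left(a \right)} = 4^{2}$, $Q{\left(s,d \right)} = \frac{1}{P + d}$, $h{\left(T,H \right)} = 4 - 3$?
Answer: $- \frac{17}{2} \approx -8.5$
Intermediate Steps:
$P = 2$
$h{\left(T,H \right)} = 1$ ($h{\left(T,H \right)} = 4 - 3 = 1$)
$Q{\left(s,d \right)} = \frac{1}{2 + d}$
$f{\left(a \right)} = 16$
$\left(f{\left(-1 + 2 \right)} + h{\left(0,7 \right)}\right) Q{\left(-3,-4 \right)} = \frac{16 + 1}{2 - 4} = \frac{17}{-2} = 17 \left(- \frac{1}{2}\right) = - \frac{17}{2}$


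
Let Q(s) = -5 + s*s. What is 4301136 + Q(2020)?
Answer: 8381531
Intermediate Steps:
Q(s) = -5 + s²
4301136 + Q(2020) = 4301136 + (-5 + 2020²) = 4301136 + (-5 + 4080400) = 4301136 + 4080395 = 8381531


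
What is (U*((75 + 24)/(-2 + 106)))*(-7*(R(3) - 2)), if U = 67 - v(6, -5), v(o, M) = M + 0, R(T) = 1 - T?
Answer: 24948/13 ≈ 1919.1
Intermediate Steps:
v(o, M) = M
U = 72 (U = 67 - 1*(-5) = 67 + 5 = 72)
(U*((75 + 24)/(-2 + 106)))*(-7*(R(3) - 2)) = (72*((75 + 24)/(-2 + 106)))*(-7*((1 - 1*3) - 2)) = (72*(99/104))*(-7*((1 - 3) - 2)) = (72*(99*(1/104)))*(-7*(-2 - 2)) = (72*(99/104))*(-7*(-4)) = (891/13)*28 = 24948/13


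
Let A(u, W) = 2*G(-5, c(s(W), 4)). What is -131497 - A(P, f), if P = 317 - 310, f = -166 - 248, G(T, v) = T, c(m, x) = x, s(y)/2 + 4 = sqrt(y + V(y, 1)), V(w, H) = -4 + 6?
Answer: -131487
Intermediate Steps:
V(w, H) = 2
s(y) = -8 + 2*sqrt(2 + y) (s(y) = -8 + 2*sqrt(y + 2) = -8 + 2*sqrt(2 + y))
f = -414
P = 7
A(u, W) = -10 (A(u, W) = 2*(-5) = -10)
-131497 - A(P, f) = -131497 - 1*(-10) = -131497 + 10 = -131487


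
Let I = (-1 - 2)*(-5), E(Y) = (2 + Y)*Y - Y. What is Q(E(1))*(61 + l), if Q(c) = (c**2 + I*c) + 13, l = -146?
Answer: -3995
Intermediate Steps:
E(Y) = -Y + Y*(2 + Y) (E(Y) = Y*(2 + Y) - Y = -Y + Y*(2 + Y))
I = 15 (I = -3*(-5) = 15)
Q(c) = 13 + c**2 + 15*c (Q(c) = (c**2 + 15*c) + 13 = 13 + c**2 + 15*c)
Q(E(1))*(61 + l) = (13 + (1*(1 + 1))**2 + 15*(1*(1 + 1)))*(61 - 146) = (13 + (1*2)**2 + 15*(1*2))*(-85) = (13 + 2**2 + 15*2)*(-85) = (13 + 4 + 30)*(-85) = 47*(-85) = -3995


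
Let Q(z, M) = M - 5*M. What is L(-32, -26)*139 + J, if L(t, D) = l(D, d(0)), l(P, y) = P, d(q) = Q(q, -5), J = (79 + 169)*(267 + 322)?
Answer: 142458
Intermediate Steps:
J = 146072 (J = 248*589 = 146072)
Q(z, M) = -4*M
d(q) = 20 (d(q) = -4*(-5) = 20)
L(t, D) = D
L(-32, -26)*139 + J = -26*139 + 146072 = -3614 + 146072 = 142458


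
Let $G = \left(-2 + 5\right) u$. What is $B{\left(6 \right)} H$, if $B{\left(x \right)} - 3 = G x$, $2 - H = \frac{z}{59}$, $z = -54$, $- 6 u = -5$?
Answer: $\frac{3096}{59} \approx 52.475$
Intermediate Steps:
$u = \frac{5}{6}$ ($u = \left(- \frac{1}{6}\right) \left(-5\right) = \frac{5}{6} \approx 0.83333$)
$G = \frac{5}{2}$ ($G = \left(-2 + 5\right) \frac{5}{6} = 3 \cdot \frac{5}{6} = \frac{5}{2} \approx 2.5$)
$H = \frac{172}{59}$ ($H = 2 - - \frac{54}{59} = 2 + \frac{54}{59} = \frac{172}{59} \approx 2.9153$)
$B{\left(x \right)} = 3 + \frac{5 x}{2}$
$B{\left(6 \right)} H = \left(3 + \frac{5}{2} \cdot 6\right) \frac{172}{59} = \left(3 + 15\right) \frac{172}{59} = 18 \cdot \frac{172}{59} = \frac{3096}{59}$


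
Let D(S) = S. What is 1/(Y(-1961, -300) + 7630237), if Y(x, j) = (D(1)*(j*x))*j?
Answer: -1/168859763 ≈ -5.9221e-9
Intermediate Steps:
Y(x, j) = x*j² (Y(x, j) = (1*(j*x))*j = (j*x)*j = x*j²)
1/(Y(-1961, -300) + 7630237) = 1/(-1961*(-300)² + 7630237) = 1/(-1961*90000 + 7630237) = 1/(-176490000 + 7630237) = 1/(-168859763) = -1/168859763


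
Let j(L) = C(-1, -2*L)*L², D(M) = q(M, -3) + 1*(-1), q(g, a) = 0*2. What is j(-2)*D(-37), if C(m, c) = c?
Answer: -16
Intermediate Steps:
q(g, a) = 0
D(M) = -1 (D(M) = 0 + 1*(-1) = 0 - 1 = -1)
j(L) = -2*L³ (j(L) = (-2*L)*L² = -2*L³)
j(-2)*D(-37) = -2*(-2)³*(-1) = -2*(-8)*(-1) = 16*(-1) = -16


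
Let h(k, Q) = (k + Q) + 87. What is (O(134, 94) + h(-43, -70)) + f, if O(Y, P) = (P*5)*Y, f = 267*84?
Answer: 85382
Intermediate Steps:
h(k, Q) = 87 + Q + k (h(k, Q) = (Q + k) + 87 = 87 + Q + k)
f = 22428
O(Y, P) = 5*P*Y (O(Y, P) = (5*P)*Y = 5*P*Y)
(O(134, 94) + h(-43, -70)) + f = (5*94*134 + (87 - 70 - 43)) + 22428 = (62980 - 26) + 22428 = 62954 + 22428 = 85382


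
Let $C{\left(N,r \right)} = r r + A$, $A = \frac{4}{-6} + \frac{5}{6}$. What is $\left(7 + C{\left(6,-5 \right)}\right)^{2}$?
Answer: $\frac{37249}{36} \approx 1034.7$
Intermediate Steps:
$A = \frac{1}{6}$ ($A = 4 \left(- \frac{1}{6}\right) + 5 \cdot \frac{1}{6} = - \frac{2}{3} + \frac{5}{6} = \frac{1}{6} \approx 0.16667$)
$C{\left(N,r \right)} = \frac{1}{6} + r^{2}$ ($C{\left(N,r \right)} = r r + \frac{1}{6} = r^{2} + \frac{1}{6} = \frac{1}{6} + r^{2}$)
$\left(7 + C{\left(6,-5 \right)}\right)^{2} = \left(7 + \left(\frac{1}{6} + \left(-5\right)^{2}\right)\right)^{2} = \left(7 + \left(\frac{1}{6} + 25\right)\right)^{2} = \left(7 + \frac{151}{6}\right)^{2} = \left(\frac{193}{6}\right)^{2} = \frac{37249}{36}$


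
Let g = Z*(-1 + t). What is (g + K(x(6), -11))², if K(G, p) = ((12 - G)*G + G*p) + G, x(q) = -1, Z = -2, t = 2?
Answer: 25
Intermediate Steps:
K(G, p) = G + G*p + G*(12 - G) (K(G, p) = (G*(12 - G) + G*p) + G = (G*p + G*(12 - G)) + G = G + G*p + G*(12 - G))
g = -2 (g = -2*(-1 + 2) = -2*1 = -2)
(g + K(x(6), -11))² = (-2 - (13 - 11 - 1*(-1)))² = (-2 - (13 - 11 + 1))² = (-2 - 1*3)² = (-2 - 3)² = (-5)² = 25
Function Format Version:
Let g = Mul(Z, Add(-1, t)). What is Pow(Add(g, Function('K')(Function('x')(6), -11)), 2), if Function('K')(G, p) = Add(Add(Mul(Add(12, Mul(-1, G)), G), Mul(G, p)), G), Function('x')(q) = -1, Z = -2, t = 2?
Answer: 25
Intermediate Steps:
Function('K')(G, p) = Add(G, Mul(G, p), Mul(G, Add(12, Mul(-1, G)))) (Function('K')(G, p) = Add(Add(Mul(G, Add(12, Mul(-1, G))), Mul(G, p)), G) = Add(Add(Mul(G, p), Mul(G, Add(12, Mul(-1, G)))), G) = Add(G, Mul(G, p), Mul(G, Add(12, Mul(-1, G)))))
g = -2 (g = Mul(-2, Add(-1, 2)) = Mul(-2, 1) = -2)
Pow(Add(g, Function('K')(Function('x')(6), -11)), 2) = Pow(Add(-2, Mul(-1, Add(13, -11, Mul(-1, -1)))), 2) = Pow(Add(-2, Mul(-1, Add(13, -11, 1))), 2) = Pow(Add(-2, Mul(-1, 3)), 2) = Pow(Add(-2, -3), 2) = Pow(-5, 2) = 25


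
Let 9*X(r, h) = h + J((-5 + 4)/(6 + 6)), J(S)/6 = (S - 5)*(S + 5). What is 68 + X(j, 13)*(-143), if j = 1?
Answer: 484729/216 ≈ 2244.1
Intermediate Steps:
J(S) = 6*(-5 + S)*(5 + S) (J(S) = 6*((S - 5)*(S + 5)) = 6*((-5 + S)*(5 + S)) = 6*(-5 + S)*(5 + S))
X(r, h) = -3599/216 + h/9 (X(r, h) = (h + (-150 + 6*((-5 + 4)/(6 + 6))²))/9 = (h + (-150 + 6*(-1/12)²))/9 = (h + (-150 + 6*(1/144)))/9 = (h + (-150 + 1/24))/9 = (h - 3599/24)/9 = (-3599/24 + h)/9 = -3599/216 + h/9)
68 + X(j, 13)*(-143) = 68 + (-3599/216 + (⅑)*13)*(-143) = 68 + (-3599/216 + 13/9)*(-143) = 68 - 3287/216*(-143) = 68 + 470041/216 = 484729/216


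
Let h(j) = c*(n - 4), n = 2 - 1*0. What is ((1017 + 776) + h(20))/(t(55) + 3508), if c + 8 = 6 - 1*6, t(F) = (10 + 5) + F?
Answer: 1809/3578 ≈ 0.50559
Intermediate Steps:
t(F) = 15 + F
n = 2 (n = 2 + 0 = 2)
c = -8 (c = -8 + (6 - 1*6) = -8 + (6 - 6) = -8 + 0 = -8)
h(j) = 16 (h(j) = -8*(2 - 4) = -8*(-2) = 16)
((1017 + 776) + h(20))/(t(55) + 3508) = ((1017 + 776) + 16)/((15 + 55) + 3508) = (1793 + 16)/(70 + 3508) = 1809/3578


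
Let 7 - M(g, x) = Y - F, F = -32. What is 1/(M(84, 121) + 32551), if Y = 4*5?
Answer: 1/32506 ≈ 3.0764e-5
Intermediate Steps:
Y = 20
M(g, x) = -45 (M(g, x) = 7 - (20 - 1*(-32)) = 7 - (20 + 32) = 7 - 1*52 = 7 - 52 = -45)
1/(M(84, 121) + 32551) = 1/(-45 + 32551) = 1/32506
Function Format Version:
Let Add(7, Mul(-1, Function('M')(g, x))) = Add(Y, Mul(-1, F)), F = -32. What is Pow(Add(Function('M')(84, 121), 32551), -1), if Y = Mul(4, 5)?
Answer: Rational(1, 32506) ≈ 3.0764e-5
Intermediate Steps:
Y = 20
Function('M')(g, x) = -45 (Function('M')(g, x) = Add(7, Mul(-1, Add(20, Mul(-1, -32)))) = Add(7, Mul(-1, Add(20, 32))) = Add(7, Mul(-1, 52)) = Add(7, -52) = -45)
Pow(Add(Function('M')(84, 121), 32551), -1) = Pow(Add(-45, 32551), -1) = Pow(32506, -1) = Rational(1, 32506)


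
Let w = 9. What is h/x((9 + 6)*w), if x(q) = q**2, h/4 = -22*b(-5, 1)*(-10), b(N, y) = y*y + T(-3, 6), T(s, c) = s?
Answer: -352/3645 ≈ -0.096571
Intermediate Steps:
b(N, y) = -3 + y**2 (b(N, y) = y*y - 3 = y**2 - 3 = -3 + y**2)
h = -1760 (h = 4*(-22*(-3 + 1**2)*(-10)) = 4*(-22*(-3 + 1)*(-10)) = 4*(-22*(-2)*(-10)) = 4*(44*(-10)) = 4*(-440) = -1760)
h/x((9 + 6)*w) = -1760*1/(81*(9 + 6)**2) = -1760/((15*9)**2) = -1760/(135**2) = -1760/18225 = -1760*1/18225 = -352/3645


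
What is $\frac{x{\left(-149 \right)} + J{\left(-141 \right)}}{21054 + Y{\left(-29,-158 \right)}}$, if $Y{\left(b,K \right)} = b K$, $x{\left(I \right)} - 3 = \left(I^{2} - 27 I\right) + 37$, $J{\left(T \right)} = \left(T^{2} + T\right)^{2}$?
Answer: $\frac{97423466}{6409} \approx 15201.0$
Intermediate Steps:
$J{\left(T \right)} = \left(T + T^{2}\right)^{2}$
$x{\left(I \right)} = 40 + I^{2} - 27 I$ ($x{\left(I \right)} = 3 + \left(\left(I^{2} - 27 I\right) + 37\right) = 3 + \left(37 + I^{2} - 27 I\right) = 40 + I^{2} - 27 I$)
$Y{\left(b,K \right)} = K b$
$\frac{x{\left(-149 \right)} + J{\left(-141 \right)}}{21054 + Y{\left(-29,-158 \right)}} = \frac{\left(40 + \left(-149\right)^{2} - -4023\right) + \left(-141\right)^{2} \left(1 - 141\right)^{2}}{21054 - -4582} = \frac{\left(40 + 22201 + 4023\right) + 19881 \left(-140\right)^{2}}{21054 + 4582} = \frac{26264 + 19881 \cdot 19600}{25636} = \left(26264 + 389667600\right) \frac{1}{25636} = 389693864 \cdot \frac{1}{25636} = \frac{97423466}{6409}$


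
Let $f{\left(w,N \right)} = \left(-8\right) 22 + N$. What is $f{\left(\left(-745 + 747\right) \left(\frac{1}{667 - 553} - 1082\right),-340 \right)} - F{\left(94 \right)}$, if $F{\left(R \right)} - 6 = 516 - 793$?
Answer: $-245$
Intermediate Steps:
$F{\left(R \right)} = -271$ ($F{\left(R \right)} = 6 + \left(516 - 793\right) = 6 - 277 = -271$)
$f{\left(w,N \right)} = -176 + N$
$f{\left(\left(-745 + 747\right) \left(\frac{1}{667 - 553} - 1082\right),-340 \right)} - F{\left(94 \right)} = \left(-176 - 340\right) - -271 = -516 + 271 = -245$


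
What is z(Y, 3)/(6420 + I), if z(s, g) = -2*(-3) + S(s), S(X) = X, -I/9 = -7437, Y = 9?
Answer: 5/24451 ≈ 0.00020449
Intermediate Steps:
I = 66933 (I = -9*(-7437) = 66933)
z(s, g) = 6 + s (z(s, g) = -2*(-3) + s = 6 + s)
z(Y, 3)/(6420 + I) = (6 + 9)/(6420 + 66933) = 15/73353 = (1/73353)*15 = 5/24451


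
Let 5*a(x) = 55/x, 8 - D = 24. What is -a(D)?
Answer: 11/16 ≈ 0.68750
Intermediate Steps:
D = -16 (D = 8 - 1*24 = 8 - 24 = -16)
a(x) = 11/x (a(x) = (55/x)/5 = 11/x)
-a(D) = -11/(-16) = -11*(-1)/16 = -1*(-11/16) = 11/16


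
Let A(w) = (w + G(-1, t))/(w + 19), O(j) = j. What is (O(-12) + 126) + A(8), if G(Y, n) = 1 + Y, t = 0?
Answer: 3086/27 ≈ 114.30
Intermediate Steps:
A(w) = w/(19 + w) (A(w) = (w + (1 - 1))/(w + 19) = (w + 0)/(19 + w) = w/(19 + w))
(O(-12) + 126) + A(8) = (-12 + 126) + 8/(19 + 8) = 114 + 8/27 = 3086/27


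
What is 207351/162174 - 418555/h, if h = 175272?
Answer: -5255985683/4737426888 ≈ -1.1095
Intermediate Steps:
207351/162174 - 418555/h = 207351/162174 - 418555/175272 = 207351*(1/162174) - 418555*1/175272 = 69117/54058 - 418555/175272 = -5255985683/4737426888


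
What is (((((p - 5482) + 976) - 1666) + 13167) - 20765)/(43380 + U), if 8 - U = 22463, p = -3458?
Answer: -17228/20925 ≈ -0.82332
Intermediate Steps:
U = -22455 (U = 8 - 1*22463 = 8 - 22463 = -22455)
(((((p - 5482) + 976) - 1666) + 13167) - 20765)/(43380 + U) = (((((-3458 - 5482) + 976) - 1666) + 13167) - 20765)/(43380 - 22455) = ((((-8940 + 976) - 1666) + 13167) - 20765)/20925 = (((-7964 - 1666) + 13167) - 20765)*(1/20925) = ((-9630 + 13167) - 20765)*(1/20925) = (3537 - 20765)*(1/20925) = -17228*1/20925 = -17228/20925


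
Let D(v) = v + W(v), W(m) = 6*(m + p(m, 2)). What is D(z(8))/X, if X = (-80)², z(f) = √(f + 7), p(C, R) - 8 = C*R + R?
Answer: 3/320 + 19*√15/6400 ≈ 0.020873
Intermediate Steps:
p(C, R) = 8 + R + C*R (p(C, R) = 8 + (C*R + R) = 8 + (R + C*R) = 8 + R + C*R)
W(m) = 60 + 18*m (W(m) = 6*(m + (8 + 2 + m*2)) = 6*(m + (8 + 2 + 2*m)) = 6*(m + (10 + 2*m)) = 6*(10 + 3*m) = 60 + 18*m)
z(f) = √(7 + f)
X = 6400
D(v) = 60 + 19*v (D(v) = v + (60 + 18*v) = 60 + 19*v)
D(z(8))/X = (60 + 19*√(7 + 8))/6400 = (60 + 19*√15)*(1/6400) = 3/320 + 19*√15/6400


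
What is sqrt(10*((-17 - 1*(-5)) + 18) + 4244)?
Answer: 4*sqrt(269) ≈ 65.605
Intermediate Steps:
sqrt(10*((-17 - 1*(-5)) + 18) + 4244) = sqrt(10*((-17 + 5) + 18) + 4244) = sqrt(10*(-12 + 18) + 4244) = sqrt(10*6 + 4244) = sqrt(60 + 4244) = sqrt(4304) = 4*sqrt(269)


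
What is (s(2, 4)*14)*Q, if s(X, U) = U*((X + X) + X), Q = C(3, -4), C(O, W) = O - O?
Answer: 0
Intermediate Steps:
C(O, W) = 0
Q = 0
s(X, U) = 3*U*X (s(X, U) = U*(2*X + X) = U*(3*X) = 3*U*X)
(s(2, 4)*14)*Q = ((3*4*2)*14)*0 = (24*14)*0 = 336*0 = 0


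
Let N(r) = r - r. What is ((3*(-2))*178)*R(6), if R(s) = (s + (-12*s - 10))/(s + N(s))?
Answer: 13528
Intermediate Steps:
N(r) = 0
R(s) = (-10 - 11*s)/s (R(s) = (s + (-12*s - 10))/(s + 0) = (s + (-10 - 12*s))/s = (-10 - 11*s)/s)
((3*(-2))*178)*R(6) = ((3*(-2))*178)*(-11 - 10/6) = (-6*178)*(-11 - 10*⅙) = -1068*(-11 - 5/3) = -1068*(-38/3) = 13528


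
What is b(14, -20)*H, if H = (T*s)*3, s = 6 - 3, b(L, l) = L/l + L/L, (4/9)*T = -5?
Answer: -243/8 ≈ -30.375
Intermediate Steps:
T = -45/4 (T = (9/4)*(-5) = -45/4 ≈ -11.250)
b(L, l) = 1 + L/l (b(L, l) = L/l + 1 = 1 + L/l)
s = 3
H = -405/4 (H = -45/4*3*3 = -135/4*3 = -405/4 ≈ -101.25)
b(14, -20)*H = ((14 - 20)/(-20))*(-405/4) = -1/20*(-6)*(-405/4) = (3/10)*(-405/4) = -243/8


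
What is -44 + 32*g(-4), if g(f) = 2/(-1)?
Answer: -108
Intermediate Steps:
g(f) = -2 (g(f) = 2*(-1) = -2)
-44 + 32*g(-4) = -44 + 32*(-2) = -44 - 64 = -108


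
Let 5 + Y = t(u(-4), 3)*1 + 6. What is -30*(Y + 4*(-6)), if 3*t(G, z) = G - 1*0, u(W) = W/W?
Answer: 680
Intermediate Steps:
u(W) = 1
t(G, z) = G/3 (t(G, z) = (G - 1*0)/3 = (G + 0)/3 = G/3)
Y = 4/3 (Y = -5 + (((⅓)*1)*1 + 6) = -5 + ((⅓)*1 + 6) = -5 + (⅓ + 6) = -5 + 19/3 = 4/3 ≈ 1.3333)
-30*(Y + 4*(-6)) = -30*(4/3 + 4*(-6)) = -30*(4/3 - 24) = -30*(-68/3) = 680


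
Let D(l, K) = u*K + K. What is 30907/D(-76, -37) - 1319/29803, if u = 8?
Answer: -921560548/9924399 ≈ -92.858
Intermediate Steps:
D(l, K) = 9*K (D(l, K) = 8*K + K = 9*K)
30907/D(-76, -37) - 1319/29803 = 30907/((9*(-37))) - 1319/29803 = 30907/(-333) - 1319*1/29803 = 30907*(-1/333) - 1319/29803 = -30907/333 - 1319/29803 = -921560548/9924399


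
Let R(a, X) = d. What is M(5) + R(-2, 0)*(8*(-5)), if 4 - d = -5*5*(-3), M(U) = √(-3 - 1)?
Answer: 2840 + 2*I ≈ 2840.0 + 2.0*I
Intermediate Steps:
M(U) = 2*I (M(U) = √(-4) = 2*I)
d = -71 (d = 4 - (-5*5)*(-3) = 4 - (-25)*(-3) = 4 - 1*75 = 4 - 75 = -71)
R(a, X) = -71
M(5) + R(-2, 0)*(8*(-5)) = 2*I - 568*(-5) = 2*I - 71*(-40) = 2*I + 2840 = 2840 + 2*I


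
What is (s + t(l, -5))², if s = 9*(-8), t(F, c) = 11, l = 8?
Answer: 3721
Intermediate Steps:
s = -72
(s + t(l, -5))² = (-72 + 11)² = (-61)² = 3721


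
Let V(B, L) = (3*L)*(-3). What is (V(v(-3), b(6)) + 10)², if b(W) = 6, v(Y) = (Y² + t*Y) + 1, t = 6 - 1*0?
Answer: 1936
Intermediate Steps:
t = 6 (t = 6 + 0 = 6)
v(Y) = 1 + Y² + 6*Y (v(Y) = (Y² + 6*Y) + 1 = 1 + Y² + 6*Y)
V(B, L) = -9*L
(V(v(-3), b(6)) + 10)² = (-9*6 + 10)² = (-54 + 10)² = (-44)² = 1936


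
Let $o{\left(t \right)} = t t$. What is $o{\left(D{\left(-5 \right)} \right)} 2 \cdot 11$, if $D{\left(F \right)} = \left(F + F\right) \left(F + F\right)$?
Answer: $220000$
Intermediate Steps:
$D{\left(F \right)} = 4 F^{2}$ ($D{\left(F \right)} = 2 F 2 F = 4 F^{2}$)
$o{\left(t \right)} = t^{2}$
$o{\left(D{\left(-5 \right)} \right)} 2 \cdot 11 = \left(4 \left(-5\right)^{2}\right)^{2} \cdot 2 \cdot 11 = \left(4 \cdot 25\right)^{2} \cdot 2 \cdot 11 = 100^{2} \cdot 2 \cdot 11 = 10000 \cdot 2 \cdot 11 = 20000 \cdot 11 = 220000$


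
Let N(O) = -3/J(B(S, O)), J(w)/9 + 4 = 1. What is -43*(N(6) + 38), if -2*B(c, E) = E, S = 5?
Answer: -14749/9 ≈ -1638.8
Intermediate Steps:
B(c, E) = -E/2
J(w) = -27 (J(w) = -36 + 9*1 = -36 + 9 = -27)
N(O) = 1/9 (N(O) = -3/(-27) = -3*(-1/27) = 1/9)
-43*(N(6) + 38) = -43*(1/9 + 38) = -43*343/9 = -14749/9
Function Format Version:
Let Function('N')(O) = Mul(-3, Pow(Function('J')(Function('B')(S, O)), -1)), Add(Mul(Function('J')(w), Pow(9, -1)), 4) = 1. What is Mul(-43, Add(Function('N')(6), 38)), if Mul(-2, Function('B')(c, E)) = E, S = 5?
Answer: Rational(-14749, 9) ≈ -1638.8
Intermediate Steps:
Function('B')(c, E) = Mul(Rational(-1, 2), E)
Function('J')(w) = -27 (Function('J')(w) = Add(-36, Mul(9, 1)) = Add(-36, 9) = -27)
Function('N')(O) = Rational(1, 9) (Function('N')(O) = Mul(-3, Pow(-27, -1)) = Mul(-3, Rational(-1, 27)) = Rational(1, 9))
Mul(-43, Add(Function('N')(6), 38)) = Mul(-43, Add(Rational(1, 9), 38)) = Mul(-43, Rational(343, 9)) = Rational(-14749, 9)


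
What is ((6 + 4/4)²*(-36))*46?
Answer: -81144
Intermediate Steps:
((6 + 4/4)²*(-36))*46 = ((6 + 4*(¼))²*(-36))*46 = ((6 + 1)²*(-36))*46 = (7²*(-36))*46 = (49*(-36))*46 = -1764*46 = -81144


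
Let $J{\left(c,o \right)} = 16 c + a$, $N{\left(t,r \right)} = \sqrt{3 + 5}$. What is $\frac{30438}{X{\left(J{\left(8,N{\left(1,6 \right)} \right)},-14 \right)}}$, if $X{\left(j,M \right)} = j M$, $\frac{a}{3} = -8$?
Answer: $- \frac{15219}{728} \approx -20.905$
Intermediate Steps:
$a = -24$ ($a = 3 \left(-8\right) = -24$)
$N{\left(t,r \right)} = 2 \sqrt{2}$ ($N{\left(t,r \right)} = \sqrt{8} = 2 \sqrt{2}$)
$J{\left(c,o \right)} = -24 + 16 c$ ($J{\left(c,o \right)} = 16 c - 24 = -24 + 16 c$)
$X{\left(j,M \right)} = M j$
$\frac{30438}{X{\left(J{\left(8,N{\left(1,6 \right)} \right)},-14 \right)}} = \frac{30438}{\left(-14\right) \left(-24 + 16 \cdot 8\right)} = \frac{30438}{\left(-14\right) \left(-24 + 128\right)} = \frac{30438}{\left(-14\right) 104} = \frac{30438}{-1456} = 30438 \left(- \frac{1}{1456}\right) = - \frac{15219}{728}$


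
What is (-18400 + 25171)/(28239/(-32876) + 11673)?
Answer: 74201132/127911103 ≈ 0.58010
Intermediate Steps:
(-18400 + 25171)/(28239/(-32876) + 11673) = 6771/(28239*(-1/32876) + 11673) = 6771/(-28239/32876 + 11673) = 6771/(383733309/32876) = 6771*(32876/383733309) = 74201132/127911103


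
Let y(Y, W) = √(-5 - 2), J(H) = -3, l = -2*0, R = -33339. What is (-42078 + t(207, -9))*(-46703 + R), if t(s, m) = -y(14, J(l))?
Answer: 3368007276 + 80042*I*√7 ≈ 3.368e+9 + 2.1177e+5*I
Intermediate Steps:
l = 0
y(Y, W) = I*√7 (y(Y, W) = √(-7) = I*√7)
t(s, m) = -I*√7
(-42078 + t(207, -9))*(-46703 + R) = (-42078 - I*√7)*(-46703 - 33339) = (-42078 - I*√7)*(-80042) = 3368007276 + 80042*I*√7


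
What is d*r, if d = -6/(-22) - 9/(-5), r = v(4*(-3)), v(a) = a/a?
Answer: 114/55 ≈ 2.0727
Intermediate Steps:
v(a) = 1
r = 1
d = 114/55 (d = -6*(-1/22) - 9*(-⅕) = 3/11 + 9/5 = 114/55 ≈ 2.0727)
d*r = (114/55)*1 = 114/55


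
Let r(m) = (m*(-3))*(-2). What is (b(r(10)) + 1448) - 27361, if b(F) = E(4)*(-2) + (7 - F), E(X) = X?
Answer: -25974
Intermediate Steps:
r(m) = 6*m (r(m) = -3*m*(-2) = 6*m)
b(F) = -1 - F (b(F) = 4*(-2) + (7 - F) = -8 + (7 - F) = -1 - F)
(b(r(10)) + 1448) - 27361 = ((-1 - 6*10) + 1448) - 27361 = ((-1 - 1*60) + 1448) - 27361 = ((-1 - 60) + 1448) - 27361 = (-61 + 1448) - 27361 = 1387 - 27361 = -25974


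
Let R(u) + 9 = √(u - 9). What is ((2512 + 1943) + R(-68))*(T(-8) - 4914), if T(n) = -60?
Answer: -22114404 - 4974*I*√77 ≈ -2.2114e+7 - 43647.0*I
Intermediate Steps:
R(u) = -9 + √(-9 + u) (R(u) = -9 + √(u - 9) = -9 + √(-9 + u))
((2512 + 1943) + R(-68))*(T(-8) - 4914) = ((2512 + 1943) + (-9 + √(-9 - 68)))*(-60 - 4914) = (4455 + (-9 + √(-77)))*(-4974) = (4455 + (-9 + I*√77))*(-4974) = (4446 + I*√77)*(-4974) = -22114404 - 4974*I*√77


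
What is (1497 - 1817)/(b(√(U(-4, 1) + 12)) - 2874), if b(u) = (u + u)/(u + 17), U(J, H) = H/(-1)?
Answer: 12783904/114818597 + 544*√11/114818597 ≈ 0.11136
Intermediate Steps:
U(J, H) = -H (U(J, H) = H*(-1) = -H)
b(u) = 2*u/(17 + u) (b(u) = (2*u)/(17 + u) = 2*u/(17 + u))
(1497 - 1817)/(b(√(U(-4, 1) + 12)) - 2874) = (1497 - 1817)/(2*√(-1*1 + 12)/(17 + √(-1*1 + 12)) - 2874) = -320/(2*√(-1 + 12)/(17 + √(-1 + 12)) - 2874) = -320/(2*√11/(17 + √11) - 2874) = -320/(-2874 + 2*√11/(17 + √11))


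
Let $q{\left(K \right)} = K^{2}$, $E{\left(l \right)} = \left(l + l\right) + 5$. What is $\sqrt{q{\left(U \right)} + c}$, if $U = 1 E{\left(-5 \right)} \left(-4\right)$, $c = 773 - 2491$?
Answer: $i \sqrt{1318} \approx 36.304 i$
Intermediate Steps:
$E{\left(l \right)} = 5 + 2 l$ ($E{\left(l \right)} = 2 l + 5 = 5 + 2 l$)
$c = -1718$
$U = 20$ ($U = 1 \left(5 + 2 \left(-5\right)\right) \left(-4\right) = 1 \left(5 - 10\right) \left(-4\right) = 1 \left(-5\right) \left(-4\right) = \left(-5\right) \left(-4\right) = 20$)
$\sqrt{q{\left(U \right)} + c} = \sqrt{20^{2} - 1718} = \sqrt{400 - 1718} = \sqrt{-1318} = i \sqrt{1318}$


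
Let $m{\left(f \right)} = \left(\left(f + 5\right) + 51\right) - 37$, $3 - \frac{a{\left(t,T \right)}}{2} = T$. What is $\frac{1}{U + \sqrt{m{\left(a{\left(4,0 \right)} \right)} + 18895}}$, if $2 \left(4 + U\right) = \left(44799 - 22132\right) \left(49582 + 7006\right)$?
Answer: $\frac{320670047}{205658558085954958} - \frac{\sqrt{4730}}{205658558085954958} \approx 1.5592 \cdot 10^{-9}$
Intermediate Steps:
$a{\left(t,T \right)} = 6 - 2 T$
$m{\left(f \right)} = 19 + f$ ($m{\left(f \right)} = \left(\left(5 + f\right) + 51\right) - 37 = \left(56 + f\right) - 37 = 19 + f$)
$U = 641340094$ ($U = -4 + \frac{\left(44799 - 22132\right) \left(49582 + 7006\right)}{2} = -4 + \frac{22667 \cdot 56588}{2} = -4 + \frac{1}{2} \cdot 1282680196 = -4 + 641340098 = 641340094$)
$\frac{1}{U + \sqrt{m{\left(a{\left(4,0 \right)} \right)} + 18895}} = \frac{1}{641340094 + \sqrt{\left(19 + \left(6 - 0\right)\right) + 18895}} = \frac{1}{641340094 + \sqrt{\left(19 + \left(6 + 0\right)\right) + 18895}} = \frac{1}{641340094 + \sqrt{\left(19 + 6\right) + 18895}} = \frac{1}{641340094 + \sqrt{25 + 18895}} = \frac{1}{641340094 + \sqrt{18920}} = \frac{1}{641340094 + 2 \sqrt{4730}}$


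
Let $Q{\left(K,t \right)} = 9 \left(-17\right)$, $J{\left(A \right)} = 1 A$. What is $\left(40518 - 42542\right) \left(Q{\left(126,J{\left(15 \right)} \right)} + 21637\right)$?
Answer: $-43483616$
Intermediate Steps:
$J{\left(A \right)} = A$
$Q{\left(K,t \right)} = -153$
$\left(40518 - 42542\right) \left(Q{\left(126,J{\left(15 \right)} \right)} + 21637\right) = \left(40518 - 42542\right) \left(-153 + 21637\right) = \left(-2024\right) 21484 = -43483616$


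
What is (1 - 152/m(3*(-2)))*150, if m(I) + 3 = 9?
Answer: -3650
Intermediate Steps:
m(I) = 6 (m(I) = -3 + 9 = 6)
(1 - 152/m(3*(-2)))*150 = (1 - 152/6)*150 = (1 - 152*⅙)*150 = (1 - 76/3)*150 = -73/3*150 = -3650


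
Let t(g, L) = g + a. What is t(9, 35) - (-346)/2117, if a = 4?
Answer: 27867/2117 ≈ 13.163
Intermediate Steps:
t(g, L) = 4 + g (t(g, L) = g + 4 = 4 + g)
t(9, 35) - (-346)/2117 = (4 + 9) - (-346)/2117 = 13 - (-346)/2117 = 13 - 1*(-346/2117) = 13 + 346/2117 = 27867/2117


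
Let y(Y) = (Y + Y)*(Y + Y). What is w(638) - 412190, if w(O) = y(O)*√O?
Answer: -412190 + 1628176*√638 ≈ 4.0713e+7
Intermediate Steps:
y(Y) = 4*Y² (y(Y) = (2*Y)*(2*Y) = 4*Y²)
w(O) = 4*O^(5/2) (w(O) = (4*O²)*√O = 4*O^(5/2))
w(638) - 412190 = 4*638^(5/2) - 412190 = 4*(407044*√638) - 412190 = 1628176*√638 - 412190 = -412190 + 1628176*√638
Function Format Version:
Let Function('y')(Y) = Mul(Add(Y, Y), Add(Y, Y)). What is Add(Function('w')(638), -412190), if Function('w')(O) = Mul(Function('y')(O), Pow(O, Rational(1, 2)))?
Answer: Add(-412190, Mul(1628176, Pow(638, Rational(1, 2)))) ≈ 4.0713e+7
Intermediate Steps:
Function('y')(Y) = Mul(4, Pow(Y, 2)) (Function('y')(Y) = Mul(Mul(2, Y), Mul(2, Y)) = Mul(4, Pow(Y, 2)))
Function('w')(O) = Mul(4, Pow(O, Rational(5, 2))) (Function('w')(O) = Mul(Mul(4, Pow(O, 2)), Pow(O, Rational(1, 2))) = Mul(4, Pow(O, Rational(5, 2))))
Add(Function('w')(638), -412190) = Add(Mul(4, Pow(638, Rational(5, 2))), -412190) = Add(Mul(4, Mul(407044, Pow(638, Rational(1, 2)))), -412190) = Add(Mul(1628176, Pow(638, Rational(1, 2))), -412190) = Add(-412190, Mul(1628176, Pow(638, Rational(1, 2))))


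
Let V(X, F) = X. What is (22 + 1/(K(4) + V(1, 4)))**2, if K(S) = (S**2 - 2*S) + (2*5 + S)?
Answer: 257049/529 ≈ 485.92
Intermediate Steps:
K(S) = 10 + S**2 - S (K(S) = (S**2 - 2*S) + (10 + S) = 10 + S**2 - S)
(22 + 1/(K(4) + V(1, 4)))**2 = (22 + 1/((10 + 4**2 - 1*4) + 1))**2 = (22 + 1/((10 + 16 - 4) + 1))**2 = (22 + 1/(22 + 1))**2 = (22 + 1/23)**2 = (507/23)**2 = 257049/529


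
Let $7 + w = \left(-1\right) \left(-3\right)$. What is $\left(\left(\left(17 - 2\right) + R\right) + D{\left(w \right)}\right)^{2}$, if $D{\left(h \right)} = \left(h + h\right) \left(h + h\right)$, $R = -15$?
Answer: $4096$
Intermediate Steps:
$w = -4$ ($w = -7 - -3 = -7 + 3 = -4$)
$D{\left(h \right)} = 4 h^{2}$ ($D{\left(h \right)} = 2 h 2 h = 4 h^{2}$)
$\left(\left(\left(17 - 2\right) + R\right) + D{\left(w \right)}\right)^{2} = \left(\left(\left(17 - 2\right) - 15\right) + 4 \left(-4\right)^{2}\right)^{2} = \left(\left(15 - 15\right) + 4 \cdot 16\right)^{2} = \left(0 + 64\right)^{2} = 64^{2} = 4096$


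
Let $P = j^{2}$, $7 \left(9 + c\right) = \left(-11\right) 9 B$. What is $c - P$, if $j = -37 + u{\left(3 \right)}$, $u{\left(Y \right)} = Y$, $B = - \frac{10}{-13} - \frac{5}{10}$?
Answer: $- \frac{30389}{26} \approx -1168.8$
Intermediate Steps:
$B = \frac{7}{26}$ ($B = \left(-10\right) \left(- \frac{1}{13}\right) - \frac{1}{2} = \frac{10}{13} - \frac{1}{2} = \frac{7}{26} \approx 0.26923$)
$j = -34$ ($j = -37 + 3 = -34$)
$c = - \frac{333}{26}$ ($c = -9 + \frac{\left(-11\right) 9 \cdot \frac{7}{26}}{7} = -9 + \frac{\left(-99\right) \frac{7}{26}}{7} = -9 + \frac{1}{7} \left(- \frac{693}{26}\right) = -9 - \frac{99}{26} = - \frac{333}{26} \approx -12.808$)
$P = 1156$ ($P = \left(-34\right)^{2} = 1156$)
$c - P = - \frac{333}{26} - 1156 = - \frac{30389}{26}$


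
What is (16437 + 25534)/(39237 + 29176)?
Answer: 41971/68413 ≈ 0.61349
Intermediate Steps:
(16437 + 25534)/(39237 + 29176) = 41971/68413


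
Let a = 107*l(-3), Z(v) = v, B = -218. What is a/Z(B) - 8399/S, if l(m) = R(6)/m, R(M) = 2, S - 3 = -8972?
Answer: 3706156/2932863 ≈ 1.2637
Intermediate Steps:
S = -8969 (S = 3 - 8972 = -8969)
l(m) = 2/m
a = -214/3 (a = 107*(2/(-3)) = 107*(2*(-1/3)) = 107*(-2/3) = -214/3 ≈ -71.333)
a/Z(B) - 8399/S = -214/3/(-218) - 8399/(-8969) = -214/3*(-1/218) - 8399*(-1/8969) = 107/327 + 8399/8969 = 3706156/2932863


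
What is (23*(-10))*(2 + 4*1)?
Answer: -1380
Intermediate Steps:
(23*(-10))*(2 + 4*1) = -230*(2 + 4) = -230*6 = -1380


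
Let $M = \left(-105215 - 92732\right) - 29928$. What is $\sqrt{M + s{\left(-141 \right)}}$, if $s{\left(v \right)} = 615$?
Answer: $2 i \sqrt{56815} \approx 476.72 i$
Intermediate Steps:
$M = -227875$ ($M = \left(-105215 - 92732\right) - 29928 = -197947 - 29928 = -227875$)
$\sqrt{M + s{\left(-141 \right)}} = \sqrt{-227875 + 615} = \sqrt{-227260} = 2 i \sqrt{56815}$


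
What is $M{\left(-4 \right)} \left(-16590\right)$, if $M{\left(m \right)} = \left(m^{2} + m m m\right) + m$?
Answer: $862680$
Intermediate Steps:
$M{\left(m \right)} = m + m^{2} + m^{3}$ ($M{\left(m \right)} = \left(m^{2} + m^{2} m\right) + m = \left(m^{2} + m^{3}\right) + m = m + m^{2} + m^{3}$)
$M{\left(-4 \right)} \left(-16590\right) = - 4 \left(1 - 4 + \left(-4\right)^{2}\right) \left(-16590\right) = - 4 \left(1 - 4 + 16\right) \left(-16590\right) = \left(-4\right) 13 \left(-16590\right) = \left(-52\right) \left(-16590\right) = 862680$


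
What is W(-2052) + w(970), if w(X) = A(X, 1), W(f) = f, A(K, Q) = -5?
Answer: -2057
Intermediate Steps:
w(X) = -5
W(-2052) + w(970) = -2052 - 5 = -2057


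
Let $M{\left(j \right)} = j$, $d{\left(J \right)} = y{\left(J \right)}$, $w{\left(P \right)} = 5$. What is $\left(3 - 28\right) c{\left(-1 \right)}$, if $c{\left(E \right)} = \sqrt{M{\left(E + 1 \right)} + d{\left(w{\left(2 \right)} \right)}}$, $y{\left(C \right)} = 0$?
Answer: $0$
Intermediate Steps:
$d{\left(J \right)} = 0$
$c{\left(E \right)} = \sqrt{1 + E}$ ($c{\left(E \right)} = \sqrt{\left(E + 1\right) + 0} = \sqrt{\left(1 + E\right) + 0} = \sqrt{1 + E}$)
$\left(3 - 28\right) c{\left(-1 \right)} = \left(3 - 28\right) \sqrt{1 - 1} = - 25 \sqrt{0} = \left(-25\right) 0 = 0$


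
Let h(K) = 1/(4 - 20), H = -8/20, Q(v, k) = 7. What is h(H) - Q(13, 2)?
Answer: -113/16 ≈ -7.0625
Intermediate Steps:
H = -2/5 (H = -8*1/20 = -2/5 ≈ -0.40000)
h(K) = -1/16 (h(K) = 1/(-16) = -1/16)
h(H) - Q(13, 2) = -1/16 - 1*7 = -1/16 - 7 = -113/16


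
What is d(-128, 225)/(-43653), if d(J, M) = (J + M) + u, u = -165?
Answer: 68/43653 ≈ 0.0015577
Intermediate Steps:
d(J, M) = -165 + J + M (d(J, M) = (J + M) - 165 = -165 + J + M)
d(-128, 225)/(-43653) = (-165 - 128 + 225)/(-43653) = -68*(-1/43653) = 68/43653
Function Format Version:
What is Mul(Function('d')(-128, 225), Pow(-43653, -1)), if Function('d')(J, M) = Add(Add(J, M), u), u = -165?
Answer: Rational(68, 43653) ≈ 0.0015577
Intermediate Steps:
Function('d')(J, M) = Add(-165, J, M) (Function('d')(J, M) = Add(Add(J, M), -165) = Add(-165, J, M))
Mul(Function('d')(-128, 225), Pow(-43653, -1)) = Mul(Add(-165, -128, 225), Pow(-43653, -1)) = Mul(-68, Rational(-1, 43653)) = Rational(68, 43653)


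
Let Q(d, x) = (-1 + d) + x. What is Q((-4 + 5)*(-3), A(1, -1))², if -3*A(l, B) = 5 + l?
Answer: 36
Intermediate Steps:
A(l, B) = -5/3 - l/3 (A(l, B) = -(5 + l)/3 = -5/3 - l/3)
Q(d, x) = -1 + d + x
Q((-4 + 5)*(-3), A(1, -1))² = (-1 + (-4 + 5)*(-3) + (-5/3 - ⅓*1))² = (-1 + 1*(-3) + (-5/3 - ⅓))² = (-1 - 3 - 2)² = (-6)² = 36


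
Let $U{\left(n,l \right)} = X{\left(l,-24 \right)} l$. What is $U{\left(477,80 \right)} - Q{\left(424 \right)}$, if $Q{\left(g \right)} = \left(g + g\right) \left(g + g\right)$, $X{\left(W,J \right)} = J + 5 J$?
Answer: $-730624$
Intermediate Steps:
$X{\left(W,J \right)} = 6 J$
$Q{\left(g \right)} = 4 g^{2}$ ($Q{\left(g \right)} = 2 g 2 g = 4 g^{2}$)
$U{\left(n,l \right)} = - 144 l$ ($U{\left(n,l \right)} = 6 \left(-24\right) l = - 144 l$)
$U{\left(477,80 \right)} - Q{\left(424 \right)} = \left(-144\right) 80 - 4 \cdot 424^{2} = -11520 - 4 \cdot 179776 = -11520 - 719104 = -730624$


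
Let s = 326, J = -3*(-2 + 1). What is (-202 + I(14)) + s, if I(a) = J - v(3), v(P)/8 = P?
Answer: 103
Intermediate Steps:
J = 3 (J = -3*(-1) = 3)
v(P) = 8*P
I(a) = -21 (I(a) = 3 - 8*3 = 3 - 1*24 = 3 - 24 = -21)
(-202 + I(14)) + s = (-202 - 21) + 326 = -223 + 326 = 103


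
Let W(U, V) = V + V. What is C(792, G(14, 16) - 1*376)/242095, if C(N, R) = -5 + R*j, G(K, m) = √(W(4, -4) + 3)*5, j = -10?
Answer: 751/48419 - 10*I*√5/48419 ≈ 0.01551 - 0.00046182*I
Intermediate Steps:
W(U, V) = 2*V
G(K, m) = 5*I*√5 (G(K, m) = √(2*(-4) + 3)*5 = √(-8 + 3)*5 = √(-5)*5 = (I*√5)*5 = 5*I*√5)
C(N, R) = -5 - 10*R (C(N, R) = -5 + R*(-10) = -5 - 10*R)
C(792, G(14, 16) - 1*376)/242095 = (-5 - 10*(5*I*√5 - 1*376))/242095 = (-5 - 10*(5*I*√5 - 376))*(1/242095) = (-5 - 10*(-376 + 5*I*√5))*(1/242095) = (-5 + (3760 - 50*I*√5))*(1/242095) = (3755 - 50*I*√5)*(1/242095) = 751/48419 - 10*I*√5/48419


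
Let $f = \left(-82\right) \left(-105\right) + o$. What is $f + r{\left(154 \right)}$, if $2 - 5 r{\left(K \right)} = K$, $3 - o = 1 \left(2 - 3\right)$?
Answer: $\frac{42918}{5} \approx 8583.6$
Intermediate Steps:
$o = 4$ ($o = 3 - 1 \left(2 - 3\right) = 3 - 1 \left(-1\right) = 3 - -1 = 3 + 1 = 4$)
$r{\left(K \right)} = \frac{2}{5} - \frac{K}{5}$
$f = 8614$ ($f = \left(-82\right) \left(-105\right) + 4 = 8610 + 4 = 8614$)
$f + r{\left(154 \right)} = 8614 + \left(\frac{2}{5} - \frac{154}{5}\right) = 8614 - \frac{152}{5} = \frac{42918}{5}$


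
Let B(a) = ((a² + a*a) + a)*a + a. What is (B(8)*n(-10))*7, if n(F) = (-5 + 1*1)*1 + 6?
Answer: 15344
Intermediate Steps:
B(a) = a + a*(a + 2*a²) (B(a) = ((a² + a²) + a)*a + a = (2*a² + a)*a + a = (a + 2*a²)*a + a = a*(a + 2*a²) + a = a + a*(a + 2*a²))
n(F) = 2 (n(F) = (-5 + 1)*1 + 6 = -4*1 + 6 = -4 + 6 = 2)
(B(8)*n(-10))*7 = ((8*(1 + 8 + 2*8²))*2)*7 = ((8*(1 + 8 + 2*64))*2)*7 = ((8*(1 + 8 + 128))*2)*7 = ((8*137)*2)*7 = (1096*2)*7 = 2192*7 = 15344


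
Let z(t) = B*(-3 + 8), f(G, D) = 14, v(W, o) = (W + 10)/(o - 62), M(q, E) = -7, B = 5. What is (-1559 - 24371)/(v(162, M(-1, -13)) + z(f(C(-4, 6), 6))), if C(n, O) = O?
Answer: -1789170/1553 ≈ -1152.1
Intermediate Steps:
v(W, o) = (10 + W)/(-62 + o)
z(t) = 25 (z(t) = 5*(-3 + 8) = 5*5 = 25)
(-1559 - 24371)/(v(162, M(-1, -13)) + z(f(C(-4, 6), 6))) = (-1559 - 24371)/((10 + 162)/(-62 - 7) + 25) = -25930/(172/(-69) + 25) = -25930/(-1/69*172 + 25) = -25930/(-172/69 + 25) = -25930/1553/69 = -25930*69/1553 = -1789170/1553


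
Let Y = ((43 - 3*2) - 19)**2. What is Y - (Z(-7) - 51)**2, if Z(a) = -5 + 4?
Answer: -2380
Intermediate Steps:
Z(a) = -1
Y = 324 (Y = ((43 - 1*6) - 19)**2 = ((43 - 6) - 19)**2 = (37 - 19)**2 = 18**2 = 324)
Y - (Z(-7) - 51)**2 = 324 - (-1 - 51)**2 = 324 - 1*(-52)**2 = 324 - 1*2704 = 324 - 2704 = -2380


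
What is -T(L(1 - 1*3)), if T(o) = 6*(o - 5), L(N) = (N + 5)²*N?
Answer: 138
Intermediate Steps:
L(N) = N*(5 + N)² (L(N) = (5 + N)²*N = N*(5 + N)²)
T(o) = -30 + 6*o (T(o) = 6*(-5 + o) = -30 + 6*o)
-T(L(1 - 1*3)) = -(-30 + 6*((1 - 1*3)*(5 + (1 - 1*3))²)) = -(-30 + 6*((1 - 3)*(5 + (1 - 3))²)) = -(-30 + 6*(-2*(5 - 2)²)) = -(-30 + 6*(-2*3²)) = -(-30 + 6*(-2*9)) = -(-30 + 6*(-18)) = -(-30 - 108) = -1*(-138) = 138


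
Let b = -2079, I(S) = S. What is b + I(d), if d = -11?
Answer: -2090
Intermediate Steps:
b + I(d) = -2079 - 11 = -2090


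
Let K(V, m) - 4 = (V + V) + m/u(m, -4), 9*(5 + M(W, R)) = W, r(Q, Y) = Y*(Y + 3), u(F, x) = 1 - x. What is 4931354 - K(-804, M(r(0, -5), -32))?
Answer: 44396629/9 ≈ 4.9330e+6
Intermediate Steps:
r(Q, Y) = Y*(3 + Y)
M(W, R) = -5 + W/9
K(V, m) = 4 + 2*V + m/5 (K(V, m) = 4 + ((V + V) + m/(1 - 1*(-4))) = 4 + (2*V + m/(1 + 4)) = 4 + (2*V + m/5) = 4 + 2*V + m/5)
4931354 - K(-804, M(r(0, -5), -32)) = 4931354 - (4 + 2*(-804) + (-5 + (-5*(3 - 5))/9)/5) = 4931354 - (4 - 1608 + (-5 + (-5*(-2))/9)/5) = 4931354 - (4 - 1608 + (-5 + (1/9)*10)/5) = 4931354 - (4 - 1608 + (-5 + 10/9)/5) = 4931354 - (4 - 1608 + (1/5)*(-35/9)) = 4931354 - (4 - 1608 - 7/9) = 4931354 - 1*(-14443/9) = 4931354 + 14443/9 = 44396629/9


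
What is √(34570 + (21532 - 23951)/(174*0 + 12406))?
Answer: √5320598450406/12406 ≈ 185.93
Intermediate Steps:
√(34570 + (21532 - 23951)/(174*0 + 12406)) = √(34570 - 2419/(0 + 12406)) = √(34570 - 2419/12406) = √(428873001/12406) = √5320598450406/12406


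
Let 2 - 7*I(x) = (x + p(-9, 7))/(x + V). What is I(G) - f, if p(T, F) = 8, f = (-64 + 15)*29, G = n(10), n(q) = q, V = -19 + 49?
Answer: 198971/140 ≈ 1421.2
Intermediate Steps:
V = 30
G = 10
f = -1421 (f = -49*29 = -1421)
I(x) = 2/7 - (8 + x)/(7*(30 + x)) (I(x) = 2/7 - (x + 8)/(7*(x + 30)) = 2/7 - (8 + x)/(7*(30 + x)))
I(G) - f = (52 + 10)/(7*(30 + 10)) - 1*(-1421) = (1/7)*62/40 + 1421 = (1/7)*(1/40)*62 + 1421 = 31/140 + 1421 = 198971/140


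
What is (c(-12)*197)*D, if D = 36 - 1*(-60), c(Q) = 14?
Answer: 264768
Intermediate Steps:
D = 96 (D = 36 + 60 = 96)
(c(-12)*197)*D = (14*197)*96 = 2758*96 = 264768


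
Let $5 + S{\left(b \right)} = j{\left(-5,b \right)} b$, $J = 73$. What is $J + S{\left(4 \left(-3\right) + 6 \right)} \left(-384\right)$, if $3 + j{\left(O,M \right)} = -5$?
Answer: $-16439$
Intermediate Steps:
$j{\left(O,M \right)} = -8$ ($j{\left(O,M \right)} = -3 - 5 = -8$)
$S{\left(b \right)} = -5 - 8 b$
$J + S{\left(4 \left(-3\right) + 6 \right)} \left(-384\right) = 73 + \left(-5 - 8 \left(4 \left(-3\right) + 6\right)\right) \left(-384\right) = 73 + \left(-5 - 8 \left(-12 + 6\right)\right) \left(-384\right) = 73 + \left(-5 - -48\right) \left(-384\right) = 73 + \left(-5 + 48\right) \left(-384\right) = 73 + 43 \left(-384\right) = 73 - 16512 = -16439$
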